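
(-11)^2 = 121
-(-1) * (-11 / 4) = -11 / 4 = -2.75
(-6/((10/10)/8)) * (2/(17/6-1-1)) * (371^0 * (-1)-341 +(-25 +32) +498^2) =-28531468.80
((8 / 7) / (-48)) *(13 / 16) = -13 / 672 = -0.02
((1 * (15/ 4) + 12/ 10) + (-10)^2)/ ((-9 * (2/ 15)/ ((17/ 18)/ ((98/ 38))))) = -677977/ 21168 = -32.03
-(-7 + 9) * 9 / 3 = -6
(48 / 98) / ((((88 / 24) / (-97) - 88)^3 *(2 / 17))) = -295706052 / 48465609607723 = -0.00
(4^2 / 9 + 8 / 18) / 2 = 1.11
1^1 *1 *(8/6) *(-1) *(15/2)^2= -75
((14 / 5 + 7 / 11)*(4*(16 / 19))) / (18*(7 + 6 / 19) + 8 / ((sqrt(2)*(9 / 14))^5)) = 26381178143617248 / 297253583501942815- 1824685888467456*sqrt(2) / 297253583501942815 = 0.08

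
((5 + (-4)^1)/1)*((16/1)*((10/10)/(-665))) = -16/665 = -0.02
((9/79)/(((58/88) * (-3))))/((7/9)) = -1188/16037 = -0.07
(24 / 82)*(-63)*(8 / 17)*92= -556416 / 697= -798.30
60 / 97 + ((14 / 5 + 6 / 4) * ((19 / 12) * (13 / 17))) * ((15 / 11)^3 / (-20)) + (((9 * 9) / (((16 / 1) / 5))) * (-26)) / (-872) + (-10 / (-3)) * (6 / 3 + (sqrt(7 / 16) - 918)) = -140216525708485 / 45933172032 + 5 * sqrt(7) / 6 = -3050.42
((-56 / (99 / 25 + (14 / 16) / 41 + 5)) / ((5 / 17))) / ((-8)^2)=-3485 / 10521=-0.33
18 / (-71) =-18 / 71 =-0.25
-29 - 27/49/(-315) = -49732/1715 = -29.00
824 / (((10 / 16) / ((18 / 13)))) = 118656 / 65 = 1825.48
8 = 8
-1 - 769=-770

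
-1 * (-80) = 80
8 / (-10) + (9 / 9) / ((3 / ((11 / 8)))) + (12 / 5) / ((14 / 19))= 2449 / 840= 2.92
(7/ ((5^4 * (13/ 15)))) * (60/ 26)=126/ 4225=0.03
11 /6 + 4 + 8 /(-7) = 197 /42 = 4.69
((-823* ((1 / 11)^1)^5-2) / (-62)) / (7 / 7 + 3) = 322925 / 39940648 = 0.01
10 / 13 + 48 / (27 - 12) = 258 / 65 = 3.97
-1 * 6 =-6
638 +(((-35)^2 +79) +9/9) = 1943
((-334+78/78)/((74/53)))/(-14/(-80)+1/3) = -469.18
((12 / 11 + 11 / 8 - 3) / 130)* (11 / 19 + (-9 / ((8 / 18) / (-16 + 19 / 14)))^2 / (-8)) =246210369829 / 5453127680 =45.15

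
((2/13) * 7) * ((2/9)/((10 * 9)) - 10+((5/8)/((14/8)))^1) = -54661/5265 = -10.38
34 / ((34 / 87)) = 87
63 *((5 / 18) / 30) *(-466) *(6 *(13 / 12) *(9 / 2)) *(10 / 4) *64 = -1272180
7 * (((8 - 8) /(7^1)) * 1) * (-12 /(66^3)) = 0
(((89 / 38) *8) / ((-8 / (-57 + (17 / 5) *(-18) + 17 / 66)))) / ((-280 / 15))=-3463969 / 234080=-14.80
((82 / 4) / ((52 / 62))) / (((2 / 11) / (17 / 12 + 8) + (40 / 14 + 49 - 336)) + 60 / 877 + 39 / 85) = -824390993195 / 9565146097104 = -0.09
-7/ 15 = -0.47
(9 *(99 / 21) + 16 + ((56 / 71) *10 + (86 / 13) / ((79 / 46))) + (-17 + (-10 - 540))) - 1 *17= -262269671 / 510419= -513.83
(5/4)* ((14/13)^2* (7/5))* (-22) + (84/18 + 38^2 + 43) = 1447.02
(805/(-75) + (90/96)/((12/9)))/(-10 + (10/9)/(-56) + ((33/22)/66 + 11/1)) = -2224299/222400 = -10.00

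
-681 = -681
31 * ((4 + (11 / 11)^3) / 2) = 155 / 2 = 77.50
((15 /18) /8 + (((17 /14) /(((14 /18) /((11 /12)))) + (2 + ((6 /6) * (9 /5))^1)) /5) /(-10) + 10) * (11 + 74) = 24988861 /29400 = 849.96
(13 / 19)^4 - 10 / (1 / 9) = -11700329 / 130321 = -89.78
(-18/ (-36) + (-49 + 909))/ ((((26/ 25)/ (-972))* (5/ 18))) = -37638270/ 13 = -2895251.54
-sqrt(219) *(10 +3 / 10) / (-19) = 8.02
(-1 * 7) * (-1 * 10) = 70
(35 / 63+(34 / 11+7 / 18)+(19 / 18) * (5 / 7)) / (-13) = -3319 / 9009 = -0.37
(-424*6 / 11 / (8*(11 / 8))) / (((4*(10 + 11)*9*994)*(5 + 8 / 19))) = -2014 / 390228993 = -0.00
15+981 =996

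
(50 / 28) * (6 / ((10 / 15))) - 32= -223 / 14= -15.93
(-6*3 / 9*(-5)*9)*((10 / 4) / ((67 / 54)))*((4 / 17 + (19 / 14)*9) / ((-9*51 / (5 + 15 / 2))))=-16666875 / 271082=-61.48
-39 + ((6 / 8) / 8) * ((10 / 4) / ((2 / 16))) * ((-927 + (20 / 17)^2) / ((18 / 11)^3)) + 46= -389.09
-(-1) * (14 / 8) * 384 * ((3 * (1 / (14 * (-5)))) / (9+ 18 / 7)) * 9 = -112 / 5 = -22.40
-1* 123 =-123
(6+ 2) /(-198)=-4 /99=-0.04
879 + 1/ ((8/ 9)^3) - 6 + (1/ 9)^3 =326377457/ 373248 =874.43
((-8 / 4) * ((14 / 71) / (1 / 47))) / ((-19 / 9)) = 11844 / 1349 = 8.78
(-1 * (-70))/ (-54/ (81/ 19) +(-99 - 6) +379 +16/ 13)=273/ 1024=0.27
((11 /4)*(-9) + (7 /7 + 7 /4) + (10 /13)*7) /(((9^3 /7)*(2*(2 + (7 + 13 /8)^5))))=-917504 /548998006635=-0.00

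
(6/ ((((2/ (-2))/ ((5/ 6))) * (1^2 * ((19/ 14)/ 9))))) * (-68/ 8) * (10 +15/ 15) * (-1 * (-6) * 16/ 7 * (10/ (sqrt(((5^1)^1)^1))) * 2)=3231360 * sqrt(5)/ 19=380291.61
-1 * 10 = -10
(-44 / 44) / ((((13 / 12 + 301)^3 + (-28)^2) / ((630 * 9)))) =-9797760 / 47636120377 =-0.00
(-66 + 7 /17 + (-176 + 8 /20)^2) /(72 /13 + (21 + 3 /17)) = 18889221 /16400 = 1151.78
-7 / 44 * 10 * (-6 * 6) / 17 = 630 / 187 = 3.37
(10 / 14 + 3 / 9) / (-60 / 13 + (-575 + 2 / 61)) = -17446 / 9651789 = -0.00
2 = 2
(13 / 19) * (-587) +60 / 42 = -400.20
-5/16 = -0.31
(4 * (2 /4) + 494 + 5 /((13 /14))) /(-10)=-3259 /65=-50.14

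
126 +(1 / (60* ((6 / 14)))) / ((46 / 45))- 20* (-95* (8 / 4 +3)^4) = 218523191 / 184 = 1187626.04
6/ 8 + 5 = 23/ 4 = 5.75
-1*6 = -6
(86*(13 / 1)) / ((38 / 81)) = 45279 / 19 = 2383.11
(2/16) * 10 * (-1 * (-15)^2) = -281.25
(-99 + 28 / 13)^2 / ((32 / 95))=150582695 / 5408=27844.43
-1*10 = -10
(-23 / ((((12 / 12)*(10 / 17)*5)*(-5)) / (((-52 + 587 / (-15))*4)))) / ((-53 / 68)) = 72691592 / 99375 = 731.49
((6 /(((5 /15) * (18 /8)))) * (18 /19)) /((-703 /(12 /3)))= -576 /13357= -0.04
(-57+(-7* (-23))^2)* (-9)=-232776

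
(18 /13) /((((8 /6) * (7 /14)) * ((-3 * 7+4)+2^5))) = 9 /65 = 0.14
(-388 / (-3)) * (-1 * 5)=-1940 / 3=-646.67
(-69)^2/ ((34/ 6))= 14283/ 17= 840.18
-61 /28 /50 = -61 /1400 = -0.04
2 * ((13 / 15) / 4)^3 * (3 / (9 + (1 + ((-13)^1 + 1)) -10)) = -2197 / 432000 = -0.01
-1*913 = -913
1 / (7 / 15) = 15 / 7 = 2.14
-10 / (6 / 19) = -95 / 3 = -31.67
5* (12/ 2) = 30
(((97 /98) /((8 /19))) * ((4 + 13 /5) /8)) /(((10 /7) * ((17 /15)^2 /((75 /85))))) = 8210565 /8804096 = 0.93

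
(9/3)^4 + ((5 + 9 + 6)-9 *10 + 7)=18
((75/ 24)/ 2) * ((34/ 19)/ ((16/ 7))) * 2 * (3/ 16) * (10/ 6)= 14875/ 19456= 0.76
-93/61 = -1.52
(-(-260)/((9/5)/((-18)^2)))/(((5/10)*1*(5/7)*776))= 16380/97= 168.87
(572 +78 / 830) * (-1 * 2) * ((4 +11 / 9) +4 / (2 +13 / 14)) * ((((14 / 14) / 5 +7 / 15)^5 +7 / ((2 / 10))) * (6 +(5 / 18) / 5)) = -537071627028937 / 334906245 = -1603647.69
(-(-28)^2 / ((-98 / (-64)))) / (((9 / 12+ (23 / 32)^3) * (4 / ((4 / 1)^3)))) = -268435456 / 36743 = -7305.76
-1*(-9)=9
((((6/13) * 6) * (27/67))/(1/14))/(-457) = -13608/398047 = -0.03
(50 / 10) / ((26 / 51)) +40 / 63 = 17105 / 1638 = 10.44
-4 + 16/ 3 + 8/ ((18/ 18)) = 28/ 3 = 9.33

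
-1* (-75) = 75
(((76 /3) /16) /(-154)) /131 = -19 /242088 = -0.00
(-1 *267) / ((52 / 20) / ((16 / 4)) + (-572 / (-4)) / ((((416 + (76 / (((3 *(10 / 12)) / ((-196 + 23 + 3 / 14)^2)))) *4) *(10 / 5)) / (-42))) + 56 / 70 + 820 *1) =-395844940440 / 1217852055889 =-0.33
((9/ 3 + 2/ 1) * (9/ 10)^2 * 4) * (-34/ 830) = -1377/ 2075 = -0.66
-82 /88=-41 /44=-0.93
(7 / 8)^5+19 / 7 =740241 / 229376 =3.23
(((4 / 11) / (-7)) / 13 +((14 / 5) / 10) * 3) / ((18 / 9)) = 20921 / 50050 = 0.42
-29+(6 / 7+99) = 496 / 7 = 70.86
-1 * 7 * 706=-4942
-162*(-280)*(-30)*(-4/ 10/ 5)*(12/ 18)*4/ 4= 72576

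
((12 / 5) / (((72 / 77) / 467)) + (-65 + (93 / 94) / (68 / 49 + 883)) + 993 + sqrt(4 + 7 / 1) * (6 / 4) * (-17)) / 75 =1443804029 / 50918625 - 17 * sqrt(11) / 50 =27.23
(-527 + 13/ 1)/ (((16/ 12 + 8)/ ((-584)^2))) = -131477088/ 7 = -18782441.14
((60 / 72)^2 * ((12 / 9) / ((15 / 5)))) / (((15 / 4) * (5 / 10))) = 40 / 243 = 0.16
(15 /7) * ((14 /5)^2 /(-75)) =-28 /125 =-0.22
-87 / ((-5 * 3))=29 / 5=5.80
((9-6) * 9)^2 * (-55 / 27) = -1485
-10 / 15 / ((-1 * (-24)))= -1 / 36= -0.03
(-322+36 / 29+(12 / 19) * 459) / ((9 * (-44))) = 773 / 9918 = 0.08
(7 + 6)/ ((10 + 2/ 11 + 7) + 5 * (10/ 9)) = 1287/ 2251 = 0.57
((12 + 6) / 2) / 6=1.50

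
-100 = -100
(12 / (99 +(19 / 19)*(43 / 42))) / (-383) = -504 / 1608983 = -0.00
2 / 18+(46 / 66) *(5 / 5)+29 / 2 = 3031 / 198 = 15.31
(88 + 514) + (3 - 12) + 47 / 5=3012 / 5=602.40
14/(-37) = -14/37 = -0.38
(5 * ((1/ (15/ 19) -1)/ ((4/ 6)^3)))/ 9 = 1/ 2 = 0.50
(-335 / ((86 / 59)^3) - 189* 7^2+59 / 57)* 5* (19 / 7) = -1698217589065 / 13357176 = -127138.97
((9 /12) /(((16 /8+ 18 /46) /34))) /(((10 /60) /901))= 57647.62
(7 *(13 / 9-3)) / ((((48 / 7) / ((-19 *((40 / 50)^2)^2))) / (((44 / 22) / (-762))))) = -208544 / 6429375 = -0.03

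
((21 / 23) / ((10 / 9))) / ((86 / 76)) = 3591 / 4945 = 0.73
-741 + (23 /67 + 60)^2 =13019500 /4489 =2900.31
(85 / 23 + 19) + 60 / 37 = 20694 / 851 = 24.32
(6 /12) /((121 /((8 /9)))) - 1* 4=-4352 /1089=-4.00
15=15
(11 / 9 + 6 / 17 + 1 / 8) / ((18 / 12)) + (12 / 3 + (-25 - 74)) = -172339 / 1836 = -93.87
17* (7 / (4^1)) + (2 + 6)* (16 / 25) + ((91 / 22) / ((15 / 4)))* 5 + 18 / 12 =138221 / 3300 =41.89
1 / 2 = 0.50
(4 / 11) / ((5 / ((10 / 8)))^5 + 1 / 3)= 12 / 33803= 0.00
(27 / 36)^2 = 9 / 16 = 0.56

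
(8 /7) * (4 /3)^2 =128 /63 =2.03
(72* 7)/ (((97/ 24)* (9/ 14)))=18816/ 97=193.98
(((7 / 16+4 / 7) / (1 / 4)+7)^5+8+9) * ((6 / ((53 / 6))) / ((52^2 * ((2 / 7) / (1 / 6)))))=8451985730415 / 352350322688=23.99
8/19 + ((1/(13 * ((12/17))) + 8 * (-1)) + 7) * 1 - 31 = -93277/2964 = -31.47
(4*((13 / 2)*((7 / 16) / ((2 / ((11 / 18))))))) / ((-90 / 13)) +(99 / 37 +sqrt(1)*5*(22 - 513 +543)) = 251434999 / 959040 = 262.17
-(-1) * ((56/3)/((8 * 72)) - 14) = -3017/216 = -13.97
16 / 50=8 / 25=0.32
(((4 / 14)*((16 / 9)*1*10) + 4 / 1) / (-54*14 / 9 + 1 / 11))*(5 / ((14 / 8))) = -9680 / 31311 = -0.31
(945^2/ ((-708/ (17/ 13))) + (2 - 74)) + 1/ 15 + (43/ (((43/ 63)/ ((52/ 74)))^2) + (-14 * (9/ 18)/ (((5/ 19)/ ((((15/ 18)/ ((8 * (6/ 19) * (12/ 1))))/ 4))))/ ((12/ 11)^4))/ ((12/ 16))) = -81343380305520551791/ 48535247065743360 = -1675.97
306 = 306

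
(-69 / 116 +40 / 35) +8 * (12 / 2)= 39421 / 812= 48.55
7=7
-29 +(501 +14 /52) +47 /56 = 344423 /728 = 473.11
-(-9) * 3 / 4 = 27 / 4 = 6.75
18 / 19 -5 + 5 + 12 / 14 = 240 / 133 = 1.80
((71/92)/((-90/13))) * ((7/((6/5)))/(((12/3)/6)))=-6461/6624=-0.98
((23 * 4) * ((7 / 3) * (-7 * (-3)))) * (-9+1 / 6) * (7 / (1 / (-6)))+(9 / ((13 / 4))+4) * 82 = 1673023.08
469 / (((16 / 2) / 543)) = 254667 / 8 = 31833.38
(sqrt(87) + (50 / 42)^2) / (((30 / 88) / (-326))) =-14344 * sqrt(87) / 15 - 1793000 / 1323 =-10274.71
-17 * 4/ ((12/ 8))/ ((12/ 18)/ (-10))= 680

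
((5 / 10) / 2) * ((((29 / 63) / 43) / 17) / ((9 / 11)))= 0.00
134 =134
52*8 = 416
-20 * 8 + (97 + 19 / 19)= -62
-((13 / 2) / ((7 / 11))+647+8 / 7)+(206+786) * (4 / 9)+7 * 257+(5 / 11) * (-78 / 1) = 2142863 / 1386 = 1546.08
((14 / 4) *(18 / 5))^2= 3969 / 25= 158.76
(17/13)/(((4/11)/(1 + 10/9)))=3553/468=7.59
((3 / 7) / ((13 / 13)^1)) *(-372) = -1116 / 7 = -159.43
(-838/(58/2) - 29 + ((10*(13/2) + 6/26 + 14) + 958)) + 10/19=7018741/7163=979.86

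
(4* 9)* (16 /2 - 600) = -21312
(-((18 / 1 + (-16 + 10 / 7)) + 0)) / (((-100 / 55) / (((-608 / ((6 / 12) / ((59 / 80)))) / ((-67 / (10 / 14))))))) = 295944 / 16415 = 18.03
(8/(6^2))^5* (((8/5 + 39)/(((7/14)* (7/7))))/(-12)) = -3248/885735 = -0.00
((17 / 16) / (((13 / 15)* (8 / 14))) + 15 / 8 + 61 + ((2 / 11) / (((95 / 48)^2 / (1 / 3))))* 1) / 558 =5371757627 / 46089014400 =0.12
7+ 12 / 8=17 / 2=8.50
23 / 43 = 0.53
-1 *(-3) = 3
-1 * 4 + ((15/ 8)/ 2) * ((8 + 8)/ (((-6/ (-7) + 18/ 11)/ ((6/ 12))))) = -127/ 128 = -0.99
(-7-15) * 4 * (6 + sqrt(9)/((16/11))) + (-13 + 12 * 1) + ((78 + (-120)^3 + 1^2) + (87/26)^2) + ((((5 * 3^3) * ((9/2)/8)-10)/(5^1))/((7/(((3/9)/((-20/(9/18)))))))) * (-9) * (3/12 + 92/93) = -162287836057201/93882880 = -1728620.13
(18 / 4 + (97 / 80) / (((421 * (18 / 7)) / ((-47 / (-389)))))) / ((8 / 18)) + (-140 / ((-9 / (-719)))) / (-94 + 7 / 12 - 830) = 11068695594917 / 497752947840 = 22.24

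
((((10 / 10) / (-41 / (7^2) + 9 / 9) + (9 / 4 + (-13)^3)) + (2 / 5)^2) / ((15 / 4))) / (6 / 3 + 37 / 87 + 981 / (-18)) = 12693097 / 1132625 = 11.21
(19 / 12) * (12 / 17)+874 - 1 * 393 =8196 / 17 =482.12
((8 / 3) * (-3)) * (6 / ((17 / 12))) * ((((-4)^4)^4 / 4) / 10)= -309237645312 / 85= -3638089944.85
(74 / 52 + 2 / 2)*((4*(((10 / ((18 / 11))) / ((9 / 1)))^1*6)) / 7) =220 / 39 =5.64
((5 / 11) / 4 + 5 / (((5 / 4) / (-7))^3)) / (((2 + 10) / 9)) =-658.47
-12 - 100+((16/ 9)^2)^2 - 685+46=-4861775/ 6561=-741.01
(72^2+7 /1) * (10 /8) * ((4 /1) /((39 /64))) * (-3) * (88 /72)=-18272320 /117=-156173.68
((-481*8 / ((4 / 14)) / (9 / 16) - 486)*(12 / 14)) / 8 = -109931 / 42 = -2617.40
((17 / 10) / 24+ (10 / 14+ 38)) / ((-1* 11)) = -65159 / 18480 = -3.53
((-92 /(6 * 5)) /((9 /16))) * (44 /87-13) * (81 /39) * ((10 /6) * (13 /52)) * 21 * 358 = 501220048 /1131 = 443165.38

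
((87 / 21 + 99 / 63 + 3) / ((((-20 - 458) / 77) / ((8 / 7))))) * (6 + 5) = -29524 / 1673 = -17.65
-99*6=-594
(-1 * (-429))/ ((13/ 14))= 462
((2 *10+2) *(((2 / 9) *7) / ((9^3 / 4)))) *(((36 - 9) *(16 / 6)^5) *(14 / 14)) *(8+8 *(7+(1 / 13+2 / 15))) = 517061214208 / 11514555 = 44905.01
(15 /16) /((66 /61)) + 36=12977 /352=36.87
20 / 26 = 10 / 13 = 0.77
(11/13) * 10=110/13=8.46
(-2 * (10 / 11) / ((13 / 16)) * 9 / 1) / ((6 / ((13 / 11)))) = -480 / 121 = -3.97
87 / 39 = 29 / 13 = 2.23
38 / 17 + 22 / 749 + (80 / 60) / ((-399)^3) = 785013118880 / 346635182943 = 2.26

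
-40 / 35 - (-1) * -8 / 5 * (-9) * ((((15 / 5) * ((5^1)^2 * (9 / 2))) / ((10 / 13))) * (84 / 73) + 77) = 21404984 / 2555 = 8377.68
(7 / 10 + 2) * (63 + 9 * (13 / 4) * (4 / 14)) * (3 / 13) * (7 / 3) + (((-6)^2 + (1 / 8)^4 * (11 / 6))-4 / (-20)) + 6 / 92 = 1028809945 / 7348224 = 140.01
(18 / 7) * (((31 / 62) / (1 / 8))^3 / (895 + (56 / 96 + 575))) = 13824 / 123529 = 0.11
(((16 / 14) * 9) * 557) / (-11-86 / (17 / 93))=-681768 / 57295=-11.90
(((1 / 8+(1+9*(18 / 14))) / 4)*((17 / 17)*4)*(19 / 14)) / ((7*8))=13509 / 43904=0.31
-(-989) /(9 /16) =15824 /9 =1758.22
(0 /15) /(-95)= 0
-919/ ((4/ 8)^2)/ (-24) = 153.17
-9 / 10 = -0.90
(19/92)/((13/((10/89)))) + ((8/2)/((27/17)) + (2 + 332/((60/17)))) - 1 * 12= 622124783/7184970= 86.59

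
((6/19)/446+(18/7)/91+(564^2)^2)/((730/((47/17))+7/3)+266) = 38506444953626707821/202598107985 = 190063201.17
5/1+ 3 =8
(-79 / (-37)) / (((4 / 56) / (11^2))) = 133826 / 37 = 3616.92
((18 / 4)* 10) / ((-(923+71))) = -45 / 994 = -0.05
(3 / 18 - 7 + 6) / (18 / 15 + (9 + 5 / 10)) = -25 / 321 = -0.08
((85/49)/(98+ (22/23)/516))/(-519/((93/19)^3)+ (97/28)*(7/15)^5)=-45642333063375000/11214207568858814611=-0.00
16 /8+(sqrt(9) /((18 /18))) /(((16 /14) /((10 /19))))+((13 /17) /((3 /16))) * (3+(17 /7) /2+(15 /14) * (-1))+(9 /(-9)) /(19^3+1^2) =16.20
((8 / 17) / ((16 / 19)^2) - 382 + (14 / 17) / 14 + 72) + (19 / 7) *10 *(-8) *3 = -3658369 / 3808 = -960.71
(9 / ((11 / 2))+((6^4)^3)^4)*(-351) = -86688167008095945503976722148963517470894 / 11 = -7880742455281449591270611000000000000000.00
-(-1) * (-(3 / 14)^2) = -9 / 196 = -0.05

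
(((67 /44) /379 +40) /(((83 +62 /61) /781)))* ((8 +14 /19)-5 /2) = 684749978829 /295241000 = 2319.29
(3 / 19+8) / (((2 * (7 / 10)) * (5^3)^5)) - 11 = -1785888671844 / 162353515625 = -11.00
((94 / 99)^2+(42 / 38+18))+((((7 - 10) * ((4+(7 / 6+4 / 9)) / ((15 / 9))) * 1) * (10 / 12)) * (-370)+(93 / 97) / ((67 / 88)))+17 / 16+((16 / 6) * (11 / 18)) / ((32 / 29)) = 60763053018835 / 19363796496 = 3137.97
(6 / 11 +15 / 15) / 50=17 / 550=0.03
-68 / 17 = -4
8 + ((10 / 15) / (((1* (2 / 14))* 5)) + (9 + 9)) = 404 / 15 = 26.93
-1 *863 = -863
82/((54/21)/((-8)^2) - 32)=-18368/7159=-2.57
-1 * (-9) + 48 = 57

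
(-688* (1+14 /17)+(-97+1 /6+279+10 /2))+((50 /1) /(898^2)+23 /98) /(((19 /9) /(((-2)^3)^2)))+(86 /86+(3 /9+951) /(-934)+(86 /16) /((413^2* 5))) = -659981471941928078651 /622434181469391480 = -1060.32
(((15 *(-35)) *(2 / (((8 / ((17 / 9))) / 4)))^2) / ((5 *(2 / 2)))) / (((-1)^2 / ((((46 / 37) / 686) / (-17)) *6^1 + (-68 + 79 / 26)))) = 3441558115 / 141414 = 24336.76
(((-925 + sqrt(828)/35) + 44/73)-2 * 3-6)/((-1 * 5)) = 68357/365-6 * sqrt(23)/175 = 187.12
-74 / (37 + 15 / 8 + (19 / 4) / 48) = -14208 / 7483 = -1.90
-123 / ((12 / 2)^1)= -41 / 2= -20.50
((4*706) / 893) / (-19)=-2824 / 16967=-0.17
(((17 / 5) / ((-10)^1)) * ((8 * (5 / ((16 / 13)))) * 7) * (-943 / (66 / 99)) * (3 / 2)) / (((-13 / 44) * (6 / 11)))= -40734771 / 40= -1018369.28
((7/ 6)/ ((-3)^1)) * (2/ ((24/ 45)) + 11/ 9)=-1253/ 648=-1.93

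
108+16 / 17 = 1852 / 17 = 108.94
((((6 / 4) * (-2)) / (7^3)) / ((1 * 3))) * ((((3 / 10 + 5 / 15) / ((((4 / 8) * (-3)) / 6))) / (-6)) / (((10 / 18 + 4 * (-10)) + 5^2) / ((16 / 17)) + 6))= 152 / 1154195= 0.00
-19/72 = -0.26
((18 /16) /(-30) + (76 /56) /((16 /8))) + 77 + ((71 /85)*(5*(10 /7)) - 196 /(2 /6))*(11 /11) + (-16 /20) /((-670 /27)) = -1608505879 /3189200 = -504.36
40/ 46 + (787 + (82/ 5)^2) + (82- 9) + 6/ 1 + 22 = 665752/ 575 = 1157.83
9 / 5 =1.80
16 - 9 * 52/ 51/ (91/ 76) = 992/ 119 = 8.34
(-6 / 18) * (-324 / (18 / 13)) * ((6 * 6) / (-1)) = -2808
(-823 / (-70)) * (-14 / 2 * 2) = -823 / 5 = -164.60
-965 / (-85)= 193 / 17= 11.35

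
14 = 14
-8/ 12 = -2/ 3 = -0.67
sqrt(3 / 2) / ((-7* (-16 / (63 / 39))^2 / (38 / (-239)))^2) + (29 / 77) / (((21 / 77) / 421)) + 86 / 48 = 1432809* sqrt(6) / 53458792644608 + 97973 / 168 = 583.17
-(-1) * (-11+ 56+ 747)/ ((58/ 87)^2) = 1782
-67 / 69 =-0.97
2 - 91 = -89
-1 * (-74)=74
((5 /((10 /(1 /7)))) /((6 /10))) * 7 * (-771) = -1285 /2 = -642.50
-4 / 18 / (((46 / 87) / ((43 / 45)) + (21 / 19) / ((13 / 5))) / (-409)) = 251951362 / 2712285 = 92.89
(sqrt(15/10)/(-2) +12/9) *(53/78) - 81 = -9371/117 - 53 *sqrt(6)/312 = -80.51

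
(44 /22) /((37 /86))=4.65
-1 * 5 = -5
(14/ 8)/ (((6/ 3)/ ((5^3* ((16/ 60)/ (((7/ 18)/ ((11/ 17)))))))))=825/ 17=48.53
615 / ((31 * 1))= 615 / 31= 19.84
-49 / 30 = -1.63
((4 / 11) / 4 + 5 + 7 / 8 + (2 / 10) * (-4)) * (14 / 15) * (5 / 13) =15911 / 8580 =1.85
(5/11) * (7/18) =35/198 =0.18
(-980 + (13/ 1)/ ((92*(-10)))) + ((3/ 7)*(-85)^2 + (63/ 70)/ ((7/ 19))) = 13645441/ 6440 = 2118.86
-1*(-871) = 871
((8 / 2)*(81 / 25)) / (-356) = -81 / 2225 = -0.04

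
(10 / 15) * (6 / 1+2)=16 / 3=5.33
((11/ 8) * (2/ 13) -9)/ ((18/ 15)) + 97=27979/ 312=89.68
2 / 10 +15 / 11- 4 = -134 / 55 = -2.44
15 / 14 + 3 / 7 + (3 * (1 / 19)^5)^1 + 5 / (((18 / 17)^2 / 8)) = 14913544763 / 401128038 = 37.18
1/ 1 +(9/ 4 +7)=41/ 4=10.25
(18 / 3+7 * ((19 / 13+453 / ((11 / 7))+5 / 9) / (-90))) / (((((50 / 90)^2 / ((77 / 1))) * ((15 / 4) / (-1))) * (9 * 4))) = 13441687 / 438750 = 30.64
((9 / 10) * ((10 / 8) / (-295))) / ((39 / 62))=-93 / 15340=-0.01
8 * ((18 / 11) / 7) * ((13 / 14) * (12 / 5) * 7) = 11232 / 385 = 29.17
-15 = -15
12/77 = 0.16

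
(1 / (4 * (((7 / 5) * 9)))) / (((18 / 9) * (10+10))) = 1 / 2016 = 0.00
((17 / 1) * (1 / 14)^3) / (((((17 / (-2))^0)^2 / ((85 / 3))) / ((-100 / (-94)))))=36125 / 193452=0.19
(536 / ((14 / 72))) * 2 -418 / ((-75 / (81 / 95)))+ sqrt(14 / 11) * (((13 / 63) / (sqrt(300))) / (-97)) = 4828158 / 875 -13 * sqrt(462) / 2016630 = 5517.89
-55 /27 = -2.04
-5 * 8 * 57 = -2280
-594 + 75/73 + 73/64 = -2765039/4672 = -591.83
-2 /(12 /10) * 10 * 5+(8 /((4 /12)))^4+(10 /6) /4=3980317 /12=331693.08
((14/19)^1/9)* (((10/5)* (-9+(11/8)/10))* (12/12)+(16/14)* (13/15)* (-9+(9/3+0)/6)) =-21961/10260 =-2.14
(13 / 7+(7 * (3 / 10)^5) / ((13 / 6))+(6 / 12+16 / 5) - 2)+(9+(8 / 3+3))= 248862163 / 13650000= 18.23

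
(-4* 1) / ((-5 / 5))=4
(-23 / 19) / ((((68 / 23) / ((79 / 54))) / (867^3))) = -59337243887 / 152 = -390376604.52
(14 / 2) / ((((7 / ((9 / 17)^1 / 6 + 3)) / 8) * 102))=70 / 289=0.24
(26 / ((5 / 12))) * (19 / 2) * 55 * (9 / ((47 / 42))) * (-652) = -170967051.57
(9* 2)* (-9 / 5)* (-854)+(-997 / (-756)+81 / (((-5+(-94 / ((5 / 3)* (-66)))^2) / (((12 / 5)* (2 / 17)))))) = 5740480801789 / 207495540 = 27665.56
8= 8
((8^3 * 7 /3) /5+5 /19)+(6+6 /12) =140047 /570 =245.70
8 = 8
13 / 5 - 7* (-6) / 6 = 9.60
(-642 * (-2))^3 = 2116874304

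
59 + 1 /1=60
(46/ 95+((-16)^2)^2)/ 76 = 3112983/ 3610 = 862.32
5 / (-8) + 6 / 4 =7 / 8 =0.88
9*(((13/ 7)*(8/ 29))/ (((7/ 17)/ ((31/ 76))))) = 123318/ 26999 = 4.57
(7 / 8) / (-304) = -7 / 2432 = -0.00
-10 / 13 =-0.77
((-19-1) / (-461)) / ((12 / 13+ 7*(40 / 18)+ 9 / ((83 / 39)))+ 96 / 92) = 4467060 / 2239610377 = 0.00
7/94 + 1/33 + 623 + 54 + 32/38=39956833/58938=677.95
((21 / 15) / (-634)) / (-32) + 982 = 99614087 / 101440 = 982.00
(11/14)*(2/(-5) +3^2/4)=407/280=1.45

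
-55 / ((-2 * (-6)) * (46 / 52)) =-715 / 138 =-5.18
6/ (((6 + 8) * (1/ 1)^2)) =3/ 7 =0.43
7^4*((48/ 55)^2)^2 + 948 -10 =21328793066/ 9150625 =2330.86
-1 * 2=-2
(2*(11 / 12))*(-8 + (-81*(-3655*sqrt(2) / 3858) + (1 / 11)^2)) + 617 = 361845*sqrt(2) / 2572 + 39755 / 66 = 801.31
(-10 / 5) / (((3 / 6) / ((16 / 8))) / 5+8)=-40 / 161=-0.25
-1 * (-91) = 91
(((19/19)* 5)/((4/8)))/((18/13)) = 65/9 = 7.22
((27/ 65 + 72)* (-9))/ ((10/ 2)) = -42363/ 325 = -130.35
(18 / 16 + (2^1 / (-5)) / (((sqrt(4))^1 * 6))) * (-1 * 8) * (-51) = 2227 / 5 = 445.40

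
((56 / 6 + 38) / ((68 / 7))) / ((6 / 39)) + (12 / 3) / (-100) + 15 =237821 / 5100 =46.63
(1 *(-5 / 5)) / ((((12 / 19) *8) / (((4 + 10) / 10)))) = -0.28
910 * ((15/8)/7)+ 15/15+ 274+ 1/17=35279/68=518.81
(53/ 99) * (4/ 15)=212/ 1485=0.14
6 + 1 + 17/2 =31/2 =15.50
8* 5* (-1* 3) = -120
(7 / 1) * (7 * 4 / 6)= 98 / 3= 32.67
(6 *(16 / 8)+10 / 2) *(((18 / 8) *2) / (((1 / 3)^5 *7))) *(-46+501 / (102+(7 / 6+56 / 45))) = -7197333894 / 65779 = -109416.89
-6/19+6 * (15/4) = 843/38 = 22.18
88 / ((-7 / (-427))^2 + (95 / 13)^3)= 179850814 / 797573643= 0.23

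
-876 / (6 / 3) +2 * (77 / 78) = -17005 / 39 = -436.03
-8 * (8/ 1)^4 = -32768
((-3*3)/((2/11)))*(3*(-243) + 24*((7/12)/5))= 359469/10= 35946.90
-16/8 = -2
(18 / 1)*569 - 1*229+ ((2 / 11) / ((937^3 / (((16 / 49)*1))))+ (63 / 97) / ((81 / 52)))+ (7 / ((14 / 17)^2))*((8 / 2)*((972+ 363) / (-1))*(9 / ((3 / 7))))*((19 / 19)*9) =-4028533550274975751948 / 387098761263291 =-10406991.58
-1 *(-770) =770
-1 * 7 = -7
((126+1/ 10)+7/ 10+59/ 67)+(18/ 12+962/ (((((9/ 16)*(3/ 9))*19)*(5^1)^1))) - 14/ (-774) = 180512945/ 985302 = 183.21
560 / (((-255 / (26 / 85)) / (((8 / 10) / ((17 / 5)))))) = -11648 / 73695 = -0.16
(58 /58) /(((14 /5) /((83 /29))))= 415 /406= 1.02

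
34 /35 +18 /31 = 1684 /1085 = 1.55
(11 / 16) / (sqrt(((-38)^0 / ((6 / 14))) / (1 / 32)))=11 *sqrt(42) / 896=0.08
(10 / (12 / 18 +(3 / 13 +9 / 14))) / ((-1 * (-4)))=1365 / 841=1.62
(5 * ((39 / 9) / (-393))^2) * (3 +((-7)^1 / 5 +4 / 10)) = 1690 / 1390041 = 0.00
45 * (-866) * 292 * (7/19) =-79654680/19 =-4192351.58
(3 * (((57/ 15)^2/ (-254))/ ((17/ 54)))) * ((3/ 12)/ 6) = -0.02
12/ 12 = 1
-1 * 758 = -758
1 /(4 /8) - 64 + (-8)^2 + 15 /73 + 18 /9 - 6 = -131 /73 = -1.79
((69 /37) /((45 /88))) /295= 0.01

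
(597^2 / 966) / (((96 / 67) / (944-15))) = 2464885043 / 10304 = 239216.33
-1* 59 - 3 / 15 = -296 / 5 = -59.20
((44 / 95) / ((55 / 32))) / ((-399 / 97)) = -12416 / 189525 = -0.07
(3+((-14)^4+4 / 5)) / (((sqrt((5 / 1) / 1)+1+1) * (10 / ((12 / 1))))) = -2305188 / 25+1152594 * sqrt(5) / 25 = 10883.62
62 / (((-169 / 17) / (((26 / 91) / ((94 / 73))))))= -76942 / 55601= -1.38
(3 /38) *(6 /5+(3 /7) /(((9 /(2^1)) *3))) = 194 /1995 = 0.10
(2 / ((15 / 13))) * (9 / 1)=78 / 5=15.60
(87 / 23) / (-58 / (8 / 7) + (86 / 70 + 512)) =12180 / 1489181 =0.01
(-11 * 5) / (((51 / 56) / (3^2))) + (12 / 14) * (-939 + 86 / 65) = -1488714 / 1105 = -1347.25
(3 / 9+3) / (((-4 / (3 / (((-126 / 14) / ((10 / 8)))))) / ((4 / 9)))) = 25 / 162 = 0.15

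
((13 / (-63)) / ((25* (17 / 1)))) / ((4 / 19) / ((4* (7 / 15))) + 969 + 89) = -247 / 538288425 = -0.00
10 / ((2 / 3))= 15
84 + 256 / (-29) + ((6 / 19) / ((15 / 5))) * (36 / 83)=3439948 / 45733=75.22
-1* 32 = -32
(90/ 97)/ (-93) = -30/ 3007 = -0.01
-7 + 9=2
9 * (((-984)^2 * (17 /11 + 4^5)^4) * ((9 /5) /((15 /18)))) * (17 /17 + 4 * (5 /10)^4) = 1905271502551075983929184 /73205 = 26026521447320210148.61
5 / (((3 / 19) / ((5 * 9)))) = 1425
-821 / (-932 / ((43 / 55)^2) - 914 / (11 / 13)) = 0.32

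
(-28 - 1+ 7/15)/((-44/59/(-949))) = -5991037/165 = -36309.32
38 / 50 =19 / 25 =0.76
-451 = -451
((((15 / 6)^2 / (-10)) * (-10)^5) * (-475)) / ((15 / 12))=-23750000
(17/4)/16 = 17/64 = 0.27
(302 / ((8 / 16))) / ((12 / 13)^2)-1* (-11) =25915 / 36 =719.86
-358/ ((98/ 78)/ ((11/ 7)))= -153582/ 343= -447.76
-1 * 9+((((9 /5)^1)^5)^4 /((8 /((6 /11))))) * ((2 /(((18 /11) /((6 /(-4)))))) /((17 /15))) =-36496342324436411403 /2593994140625000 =-14069.55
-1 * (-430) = 430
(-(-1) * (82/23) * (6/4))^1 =123/23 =5.35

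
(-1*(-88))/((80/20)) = 22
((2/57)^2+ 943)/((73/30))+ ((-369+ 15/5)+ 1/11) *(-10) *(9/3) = 9883393460/869649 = 11364.81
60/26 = 30/13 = 2.31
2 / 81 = 0.02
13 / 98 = 0.13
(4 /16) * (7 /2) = 7 /8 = 0.88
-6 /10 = -3 /5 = -0.60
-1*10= -10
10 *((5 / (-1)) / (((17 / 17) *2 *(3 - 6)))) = 25 / 3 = 8.33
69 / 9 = 23 / 3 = 7.67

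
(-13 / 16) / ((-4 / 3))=39 / 64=0.61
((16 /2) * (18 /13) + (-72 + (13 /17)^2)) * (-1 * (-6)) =-1360146 /3757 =-362.03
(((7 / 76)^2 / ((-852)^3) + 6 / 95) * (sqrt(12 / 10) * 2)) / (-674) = -1128089659147 * sqrt(30) / 30096492037862400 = -0.00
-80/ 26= -40/ 13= -3.08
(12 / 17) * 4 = 2.82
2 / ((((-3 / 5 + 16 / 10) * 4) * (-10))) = -1 / 20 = -0.05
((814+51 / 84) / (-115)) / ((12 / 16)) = -7603 / 805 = -9.44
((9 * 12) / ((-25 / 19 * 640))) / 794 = -0.00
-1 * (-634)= 634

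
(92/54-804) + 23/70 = -1515719/1890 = -801.97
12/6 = 2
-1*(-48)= 48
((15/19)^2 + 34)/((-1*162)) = -12499/58482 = -0.21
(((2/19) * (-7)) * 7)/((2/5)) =-245/19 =-12.89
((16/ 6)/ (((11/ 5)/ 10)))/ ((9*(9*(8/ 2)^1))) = 100/ 2673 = 0.04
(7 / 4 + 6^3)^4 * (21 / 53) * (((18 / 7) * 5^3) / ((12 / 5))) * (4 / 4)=3237390938705625 / 27136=119302437304.89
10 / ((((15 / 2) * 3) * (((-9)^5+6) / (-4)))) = 16 / 531387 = 0.00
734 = 734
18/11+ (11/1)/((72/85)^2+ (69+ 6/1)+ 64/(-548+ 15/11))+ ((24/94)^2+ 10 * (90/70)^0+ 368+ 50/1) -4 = 33985632949800099/79807134238733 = 425.85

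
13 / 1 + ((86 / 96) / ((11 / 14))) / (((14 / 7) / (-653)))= -189689 / 528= -359.26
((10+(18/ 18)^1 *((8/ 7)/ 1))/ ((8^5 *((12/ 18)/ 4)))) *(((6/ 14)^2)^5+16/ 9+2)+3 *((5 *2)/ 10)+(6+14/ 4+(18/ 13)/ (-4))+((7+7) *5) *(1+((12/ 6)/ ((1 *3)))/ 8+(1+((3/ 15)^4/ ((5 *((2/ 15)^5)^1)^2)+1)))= 1593906659171507602673/ 631732166467584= 2523073.45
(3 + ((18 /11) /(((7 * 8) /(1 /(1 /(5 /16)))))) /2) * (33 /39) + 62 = 64.54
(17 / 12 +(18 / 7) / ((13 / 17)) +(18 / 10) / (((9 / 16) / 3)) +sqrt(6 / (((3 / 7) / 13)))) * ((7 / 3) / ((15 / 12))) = 28 * sqrt(182) / 15 +78511 / 2925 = 52.02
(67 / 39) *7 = 469 / 39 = 12.03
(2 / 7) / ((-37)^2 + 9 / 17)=17 / 81487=0.00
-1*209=-209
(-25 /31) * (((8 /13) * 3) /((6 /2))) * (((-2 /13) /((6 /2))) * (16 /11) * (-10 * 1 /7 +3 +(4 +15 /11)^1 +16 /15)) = 11829760 /39936897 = 0.30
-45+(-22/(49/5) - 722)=-37693/49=-769.24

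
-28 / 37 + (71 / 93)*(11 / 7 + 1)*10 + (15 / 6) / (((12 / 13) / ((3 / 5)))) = 1316729 / 64232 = 20.50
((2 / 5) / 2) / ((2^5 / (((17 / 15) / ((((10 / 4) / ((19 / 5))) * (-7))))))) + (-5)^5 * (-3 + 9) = -3937500323 / 210000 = -18750.00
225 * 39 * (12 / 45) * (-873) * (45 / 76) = -22981725 / 19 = -1209564.47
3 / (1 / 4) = 12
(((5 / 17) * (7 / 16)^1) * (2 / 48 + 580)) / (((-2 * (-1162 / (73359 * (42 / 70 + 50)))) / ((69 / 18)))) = 660282343149 / 1444864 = 456985.81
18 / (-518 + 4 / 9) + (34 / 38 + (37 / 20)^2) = 75801219 / 17700400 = 4.28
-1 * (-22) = 22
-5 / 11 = -0.45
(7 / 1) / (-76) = -7 / 76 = -0.09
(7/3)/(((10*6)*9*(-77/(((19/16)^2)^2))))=-130321/1167851520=-0.00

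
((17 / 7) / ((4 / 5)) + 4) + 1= 8.04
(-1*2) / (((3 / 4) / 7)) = -56 / 3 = -18.67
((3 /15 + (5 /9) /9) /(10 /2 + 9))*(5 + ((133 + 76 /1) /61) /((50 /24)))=537049 /4323375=0.12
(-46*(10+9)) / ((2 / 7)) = -3059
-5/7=-0.71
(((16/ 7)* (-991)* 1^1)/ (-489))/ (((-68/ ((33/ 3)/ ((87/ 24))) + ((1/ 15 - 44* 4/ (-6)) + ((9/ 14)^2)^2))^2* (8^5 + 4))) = 2528047735628800/ 917346484126330632873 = 0.00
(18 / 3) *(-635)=-3810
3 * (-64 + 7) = -171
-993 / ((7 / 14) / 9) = -17874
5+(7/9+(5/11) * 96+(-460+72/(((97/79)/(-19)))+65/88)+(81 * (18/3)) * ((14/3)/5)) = -37378073/34920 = -1070.39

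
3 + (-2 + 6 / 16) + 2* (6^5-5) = 124347 / 8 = 15543.38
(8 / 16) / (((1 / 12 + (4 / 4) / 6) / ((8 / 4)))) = 4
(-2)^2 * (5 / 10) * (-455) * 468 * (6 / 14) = -182520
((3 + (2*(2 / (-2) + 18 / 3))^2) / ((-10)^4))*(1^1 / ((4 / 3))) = 309 / 40000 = 0.01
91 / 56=13 / 8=1.62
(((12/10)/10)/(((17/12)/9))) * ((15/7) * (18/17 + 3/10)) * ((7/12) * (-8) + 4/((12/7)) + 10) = 122958/7225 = 17.02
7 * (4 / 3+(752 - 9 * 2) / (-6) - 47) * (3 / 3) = -1176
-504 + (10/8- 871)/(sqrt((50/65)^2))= -65387/40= -1634.68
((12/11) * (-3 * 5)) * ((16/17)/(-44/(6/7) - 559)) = 8640/342397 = 0.03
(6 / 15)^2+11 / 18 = 0.77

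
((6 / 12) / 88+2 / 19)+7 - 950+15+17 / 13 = -40280345 / 43472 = -926.58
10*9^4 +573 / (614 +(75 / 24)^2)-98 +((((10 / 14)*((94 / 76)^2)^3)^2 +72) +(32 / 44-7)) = 609227907115599446986248016983 / 9289108624822403649040384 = 65585.18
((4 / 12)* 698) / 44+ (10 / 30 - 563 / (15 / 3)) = -106.98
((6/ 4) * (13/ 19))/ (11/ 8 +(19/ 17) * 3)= 2652/ 12217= 0.22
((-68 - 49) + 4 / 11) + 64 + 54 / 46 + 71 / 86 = -1101757 / 21758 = -50.64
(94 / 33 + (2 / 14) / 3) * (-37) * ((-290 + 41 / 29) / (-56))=-69052619 / 125048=-552.21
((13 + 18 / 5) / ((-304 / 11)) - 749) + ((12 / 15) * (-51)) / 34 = -1141217 / 1520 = -750.80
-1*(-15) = 15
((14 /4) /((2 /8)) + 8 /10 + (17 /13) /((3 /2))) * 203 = 620368 /195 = 3181.37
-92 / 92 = -1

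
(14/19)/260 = 7/2470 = 0.00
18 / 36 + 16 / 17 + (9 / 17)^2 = 995 / 578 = 1.72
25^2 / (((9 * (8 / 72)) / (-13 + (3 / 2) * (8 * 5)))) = 29375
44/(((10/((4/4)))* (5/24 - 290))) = -528/34775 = -0.02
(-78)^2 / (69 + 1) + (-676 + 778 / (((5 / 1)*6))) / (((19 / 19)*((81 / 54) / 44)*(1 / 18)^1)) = -2402038 / 7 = -343148.29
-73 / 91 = -0.80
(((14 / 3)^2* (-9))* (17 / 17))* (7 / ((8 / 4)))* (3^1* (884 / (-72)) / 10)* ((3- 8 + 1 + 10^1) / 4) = 75803 / 20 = 3790.15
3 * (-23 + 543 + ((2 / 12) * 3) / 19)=59283 / 38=1560.08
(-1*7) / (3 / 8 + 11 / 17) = -6.85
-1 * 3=-3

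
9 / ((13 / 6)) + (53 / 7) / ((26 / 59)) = 3883 / 182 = 21.34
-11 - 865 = -876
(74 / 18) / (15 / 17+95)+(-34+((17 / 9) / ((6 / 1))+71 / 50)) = -7090519 / 220050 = -32.22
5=5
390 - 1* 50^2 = -2110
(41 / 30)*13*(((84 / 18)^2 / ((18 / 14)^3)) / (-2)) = -8958131 / 98415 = -91.02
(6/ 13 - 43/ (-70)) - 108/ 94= -0.07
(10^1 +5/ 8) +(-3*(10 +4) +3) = -227/ 8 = -28.38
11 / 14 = 0.79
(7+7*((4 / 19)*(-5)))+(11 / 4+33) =2689 / 76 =35.38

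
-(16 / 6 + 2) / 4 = -7 / 6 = -1.17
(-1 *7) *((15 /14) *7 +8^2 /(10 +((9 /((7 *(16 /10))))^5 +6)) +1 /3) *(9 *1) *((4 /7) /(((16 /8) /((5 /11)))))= -9514561791165 /98958601951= -96.15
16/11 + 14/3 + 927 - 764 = 5581/33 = 169.12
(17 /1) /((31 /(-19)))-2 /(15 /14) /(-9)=-42737 /4185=-10.21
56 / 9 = 6.22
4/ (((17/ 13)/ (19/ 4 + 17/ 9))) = 20.31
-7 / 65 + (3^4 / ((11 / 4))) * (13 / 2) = 136813 / 715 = 191.35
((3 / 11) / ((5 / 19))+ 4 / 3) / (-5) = -391 / 825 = -0.47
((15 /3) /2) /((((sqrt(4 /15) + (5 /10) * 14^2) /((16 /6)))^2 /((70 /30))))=12605600 /2918268441 - 34300 * sqrt(15) /2918268441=0.00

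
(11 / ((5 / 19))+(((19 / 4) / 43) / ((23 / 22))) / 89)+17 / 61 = 2259386773 / 53692810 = 42.08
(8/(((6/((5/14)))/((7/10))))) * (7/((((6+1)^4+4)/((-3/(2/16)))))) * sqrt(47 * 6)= -56 * sqrt(282)/2405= -0.39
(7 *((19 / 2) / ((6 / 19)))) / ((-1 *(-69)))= 2527 / 828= 3.05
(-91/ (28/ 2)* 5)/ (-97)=0.34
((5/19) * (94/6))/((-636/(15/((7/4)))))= -1175/21147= -0.06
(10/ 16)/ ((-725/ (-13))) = 13/ 1160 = 0.01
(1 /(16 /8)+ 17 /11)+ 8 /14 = 403 /154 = 2.62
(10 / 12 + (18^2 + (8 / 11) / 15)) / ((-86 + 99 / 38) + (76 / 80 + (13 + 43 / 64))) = -21728096 / 4599529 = -4.72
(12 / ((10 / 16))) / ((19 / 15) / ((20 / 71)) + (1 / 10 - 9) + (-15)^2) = 5760 / 66179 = 0.09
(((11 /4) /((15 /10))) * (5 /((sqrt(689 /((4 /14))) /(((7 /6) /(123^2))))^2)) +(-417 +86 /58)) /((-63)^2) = -205234548397597435 /1960390187146319292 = -0.10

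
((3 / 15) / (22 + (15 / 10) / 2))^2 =16 / 207025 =0.00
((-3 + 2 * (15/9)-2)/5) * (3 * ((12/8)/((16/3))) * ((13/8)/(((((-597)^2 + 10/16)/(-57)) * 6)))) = 171/14037056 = 0.00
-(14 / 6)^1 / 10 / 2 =-7 / 60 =-0.12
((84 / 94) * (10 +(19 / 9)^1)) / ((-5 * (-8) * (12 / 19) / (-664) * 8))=-1203251 / 33840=-35.56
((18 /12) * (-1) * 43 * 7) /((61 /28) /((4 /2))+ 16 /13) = -109564 /563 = -194.61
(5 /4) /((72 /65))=325 /288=1.13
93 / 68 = 1.37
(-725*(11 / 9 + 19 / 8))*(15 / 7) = -134125 / 24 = -5588.54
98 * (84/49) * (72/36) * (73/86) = 12264/43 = 285.21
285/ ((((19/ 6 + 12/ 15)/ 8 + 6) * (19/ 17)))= 61200/ 1559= 39.26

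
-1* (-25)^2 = -625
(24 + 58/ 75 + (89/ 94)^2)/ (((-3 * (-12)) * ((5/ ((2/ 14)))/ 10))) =17011363/ 83500200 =0.20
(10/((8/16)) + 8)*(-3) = -84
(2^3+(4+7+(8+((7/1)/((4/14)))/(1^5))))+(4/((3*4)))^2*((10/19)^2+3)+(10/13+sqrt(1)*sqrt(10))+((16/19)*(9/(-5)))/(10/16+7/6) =sqrt(10)+940556659/18161910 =54.95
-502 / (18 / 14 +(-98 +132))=-3514 / 247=-14.23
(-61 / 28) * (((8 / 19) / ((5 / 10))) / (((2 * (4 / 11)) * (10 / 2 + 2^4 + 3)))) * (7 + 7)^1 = -671 / 456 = -1.47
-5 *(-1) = 5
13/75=0.17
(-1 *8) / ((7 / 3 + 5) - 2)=-3 / 2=-1.50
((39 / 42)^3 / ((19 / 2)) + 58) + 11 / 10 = 7714079 / 130340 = 59.18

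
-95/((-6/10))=475/3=158.33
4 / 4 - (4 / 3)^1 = -0.33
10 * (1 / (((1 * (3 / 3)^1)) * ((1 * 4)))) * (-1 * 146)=-365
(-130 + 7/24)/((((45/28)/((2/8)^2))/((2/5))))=-21791/10800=-2.02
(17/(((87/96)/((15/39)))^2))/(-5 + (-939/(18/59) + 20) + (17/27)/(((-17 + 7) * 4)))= -0.00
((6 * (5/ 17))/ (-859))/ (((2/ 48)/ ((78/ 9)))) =-6240/ 14603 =-0.43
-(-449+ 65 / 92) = 41243 / 92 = 448.29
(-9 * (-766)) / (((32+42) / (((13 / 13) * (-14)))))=-48258 / 37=-1304.27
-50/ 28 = -25/ 14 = -1.79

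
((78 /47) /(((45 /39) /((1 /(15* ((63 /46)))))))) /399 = 15548 /88607925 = 0.00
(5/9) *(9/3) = 5/3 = 1.67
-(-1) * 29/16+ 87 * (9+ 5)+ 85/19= 372183/304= 1224.29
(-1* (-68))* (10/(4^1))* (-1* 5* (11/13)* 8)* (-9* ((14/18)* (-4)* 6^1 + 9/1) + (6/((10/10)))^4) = -103448400/13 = -7957569.23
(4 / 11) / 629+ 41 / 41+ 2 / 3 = 34607 / 20757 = 1.67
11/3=3.67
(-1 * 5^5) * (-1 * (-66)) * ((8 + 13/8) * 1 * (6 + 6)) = -23821875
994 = 994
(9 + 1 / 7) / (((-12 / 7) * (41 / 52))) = -832 / 123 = -6.76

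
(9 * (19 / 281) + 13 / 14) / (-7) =-6047 / 27538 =-0.22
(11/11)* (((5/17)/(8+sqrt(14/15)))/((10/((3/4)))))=45/16082-3* sqrt(210)/128656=0.00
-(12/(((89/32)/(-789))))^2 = -91794456576/7921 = -11588745.94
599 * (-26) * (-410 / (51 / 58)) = 370349720 / 51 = 7261759.22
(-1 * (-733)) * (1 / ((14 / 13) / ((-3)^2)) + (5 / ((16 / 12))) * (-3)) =-59373 / 28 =-2120.46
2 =2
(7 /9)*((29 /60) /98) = 29 /7560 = 0.00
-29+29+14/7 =2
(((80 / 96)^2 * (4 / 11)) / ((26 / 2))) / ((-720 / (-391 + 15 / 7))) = 6805 / 648648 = 0.01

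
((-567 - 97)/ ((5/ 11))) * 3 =-21912/ 5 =-4382.40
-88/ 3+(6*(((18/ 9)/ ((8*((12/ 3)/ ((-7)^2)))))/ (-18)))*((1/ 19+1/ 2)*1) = -54533/ 1824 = -29.90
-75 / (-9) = 25 / 3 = 8.33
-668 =-668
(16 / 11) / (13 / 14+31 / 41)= 9184 / 10637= 0.86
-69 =-69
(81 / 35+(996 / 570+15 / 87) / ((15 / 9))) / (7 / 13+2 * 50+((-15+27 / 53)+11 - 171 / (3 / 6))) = -57570084 / 4068460025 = -0.01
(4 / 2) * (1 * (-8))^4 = 8192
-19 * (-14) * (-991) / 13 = -263606 / 13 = -20277.38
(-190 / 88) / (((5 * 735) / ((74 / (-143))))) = 703 / 2312310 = 0.00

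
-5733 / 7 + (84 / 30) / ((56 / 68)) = -4078 / 5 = -815.60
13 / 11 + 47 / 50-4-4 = -5.88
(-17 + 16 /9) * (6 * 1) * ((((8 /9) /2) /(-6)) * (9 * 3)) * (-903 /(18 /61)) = -558990.44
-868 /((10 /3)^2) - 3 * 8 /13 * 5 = -87.35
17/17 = 1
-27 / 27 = -1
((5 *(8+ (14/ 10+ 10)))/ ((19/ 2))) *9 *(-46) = -80316/ 19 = -4227.16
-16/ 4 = -4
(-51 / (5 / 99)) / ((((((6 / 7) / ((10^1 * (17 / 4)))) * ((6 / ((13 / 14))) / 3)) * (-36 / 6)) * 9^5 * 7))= 41327 / 4408992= 0.01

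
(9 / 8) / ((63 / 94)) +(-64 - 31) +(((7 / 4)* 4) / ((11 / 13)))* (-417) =-1091259 / 308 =-3543.05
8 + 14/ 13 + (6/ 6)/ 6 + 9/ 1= 1423/ 78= 18.24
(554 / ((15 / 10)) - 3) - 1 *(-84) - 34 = 1249 / 3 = 416.33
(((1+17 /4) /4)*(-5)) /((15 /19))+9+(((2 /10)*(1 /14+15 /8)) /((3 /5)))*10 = 2411 /336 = 7.18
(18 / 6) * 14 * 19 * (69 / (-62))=-27531 / 31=-888.10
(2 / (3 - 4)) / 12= -1 / 6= -0.17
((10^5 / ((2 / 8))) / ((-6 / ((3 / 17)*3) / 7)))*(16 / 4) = -16800000 / 17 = -988235.29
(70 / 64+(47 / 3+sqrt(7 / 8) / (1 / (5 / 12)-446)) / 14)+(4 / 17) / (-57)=2.21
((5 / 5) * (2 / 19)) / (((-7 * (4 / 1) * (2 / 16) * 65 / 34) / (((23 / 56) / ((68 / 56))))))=-46 / 8645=-0.01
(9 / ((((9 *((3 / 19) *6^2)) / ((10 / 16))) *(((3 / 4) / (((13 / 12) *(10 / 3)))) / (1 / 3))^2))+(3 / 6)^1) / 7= 1109963 / 9920232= 0.11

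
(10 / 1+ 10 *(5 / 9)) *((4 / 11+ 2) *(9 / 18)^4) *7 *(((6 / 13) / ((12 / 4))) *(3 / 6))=245 / 198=1.24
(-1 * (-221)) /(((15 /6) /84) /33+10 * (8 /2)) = 72072 /13045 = 5.52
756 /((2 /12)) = 4536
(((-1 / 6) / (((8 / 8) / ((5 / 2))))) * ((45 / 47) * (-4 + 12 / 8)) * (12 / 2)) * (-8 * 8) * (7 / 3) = -42000 / 47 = -893.62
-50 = -50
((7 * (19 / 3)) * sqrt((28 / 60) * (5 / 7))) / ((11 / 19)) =2527 * sqrt(3) / 99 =44.21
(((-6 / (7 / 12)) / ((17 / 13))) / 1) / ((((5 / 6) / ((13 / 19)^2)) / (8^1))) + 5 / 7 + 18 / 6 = -6795022 / 214795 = -31.63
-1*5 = -5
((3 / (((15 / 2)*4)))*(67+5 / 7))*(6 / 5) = 1422 / 175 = 8.13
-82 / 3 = -27.33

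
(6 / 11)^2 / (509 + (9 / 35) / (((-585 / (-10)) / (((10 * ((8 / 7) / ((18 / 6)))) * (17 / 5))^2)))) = 7223580 / 12376044923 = 0.00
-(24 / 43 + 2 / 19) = -542 / 817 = -0.66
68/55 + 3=233/55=4.24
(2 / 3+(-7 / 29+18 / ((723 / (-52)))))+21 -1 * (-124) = 3021988 / 20967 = 144.13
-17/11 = -1.55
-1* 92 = -92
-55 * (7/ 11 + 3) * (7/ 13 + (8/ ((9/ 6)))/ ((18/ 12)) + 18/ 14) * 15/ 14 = -2203000/ 1911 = -1152.80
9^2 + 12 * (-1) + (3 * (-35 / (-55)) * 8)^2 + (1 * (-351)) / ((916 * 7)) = 234463605 / 775852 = 302.20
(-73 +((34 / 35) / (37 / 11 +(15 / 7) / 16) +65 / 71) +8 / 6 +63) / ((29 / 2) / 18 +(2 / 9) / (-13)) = -1783402556 / 188152485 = -9.48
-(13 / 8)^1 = -13 / 8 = -1.62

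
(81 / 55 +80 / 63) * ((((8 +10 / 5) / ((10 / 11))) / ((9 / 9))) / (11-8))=10.06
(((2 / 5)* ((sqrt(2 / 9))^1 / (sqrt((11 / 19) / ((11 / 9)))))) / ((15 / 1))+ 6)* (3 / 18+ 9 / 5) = 11.84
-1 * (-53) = 53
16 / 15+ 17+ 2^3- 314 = -4319 / 15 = -287.93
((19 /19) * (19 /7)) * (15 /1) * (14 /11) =570 /11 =51.82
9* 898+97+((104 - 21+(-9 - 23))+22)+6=8258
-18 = -18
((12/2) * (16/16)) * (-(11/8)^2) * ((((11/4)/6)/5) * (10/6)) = -1331/768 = -1.73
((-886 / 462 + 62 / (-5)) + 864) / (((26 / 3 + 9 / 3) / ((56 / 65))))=603928 / 9625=62.75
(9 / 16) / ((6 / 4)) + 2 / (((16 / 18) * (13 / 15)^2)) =4557 / 1352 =3.37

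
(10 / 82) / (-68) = -5 / 2788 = -0.00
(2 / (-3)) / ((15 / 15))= -2 / 3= -0.67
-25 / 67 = -0.37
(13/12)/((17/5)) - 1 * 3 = -547/204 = -2.68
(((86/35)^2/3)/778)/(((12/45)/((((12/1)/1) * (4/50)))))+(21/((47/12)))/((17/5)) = 3019835712/1903717375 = 1.59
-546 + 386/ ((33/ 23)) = -9140/ 33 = -276.97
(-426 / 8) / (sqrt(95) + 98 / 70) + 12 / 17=-4.07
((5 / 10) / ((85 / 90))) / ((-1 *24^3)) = -1 / 26112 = -0.00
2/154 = 1/77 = 0.01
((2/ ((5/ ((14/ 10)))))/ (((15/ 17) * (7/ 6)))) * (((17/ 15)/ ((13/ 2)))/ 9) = 2312/ 219375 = 0.01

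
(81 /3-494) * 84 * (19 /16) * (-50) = 4658325 /2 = 2329162.50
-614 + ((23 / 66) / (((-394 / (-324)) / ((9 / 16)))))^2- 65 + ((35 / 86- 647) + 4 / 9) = -616488262183253 / 465231115008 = -1325.12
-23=-23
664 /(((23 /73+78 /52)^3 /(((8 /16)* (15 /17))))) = 3099687456 /63272725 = 48.99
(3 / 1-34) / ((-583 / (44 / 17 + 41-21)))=11904 / 9911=1.20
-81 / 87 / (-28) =27 / 812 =0.03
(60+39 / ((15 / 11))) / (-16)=-443 / 80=-5.54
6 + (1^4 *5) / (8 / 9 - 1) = -39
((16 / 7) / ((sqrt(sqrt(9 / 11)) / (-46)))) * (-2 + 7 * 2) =-2944 * 11^(1 / 4) * sqrt(3) / 7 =-1326.63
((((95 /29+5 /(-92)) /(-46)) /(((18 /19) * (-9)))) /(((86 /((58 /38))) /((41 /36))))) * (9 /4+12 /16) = 39155 /78613632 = 0.00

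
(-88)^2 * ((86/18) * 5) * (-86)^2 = 12314044160/9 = 1368227128.89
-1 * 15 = -15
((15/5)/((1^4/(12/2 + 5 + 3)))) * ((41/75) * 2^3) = 4592/25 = 183.68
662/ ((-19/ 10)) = -6620/ 19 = -348.42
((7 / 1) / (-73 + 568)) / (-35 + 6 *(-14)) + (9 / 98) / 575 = 3877 / 94837050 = 0.00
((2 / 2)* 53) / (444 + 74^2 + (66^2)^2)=53 / 18980656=0.00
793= 793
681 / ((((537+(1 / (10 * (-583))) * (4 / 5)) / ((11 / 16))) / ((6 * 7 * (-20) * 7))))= -80248273875 / 15653546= -5126.52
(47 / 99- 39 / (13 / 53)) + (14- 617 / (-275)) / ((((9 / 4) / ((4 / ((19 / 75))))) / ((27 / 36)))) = -137374 / 1881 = -73.03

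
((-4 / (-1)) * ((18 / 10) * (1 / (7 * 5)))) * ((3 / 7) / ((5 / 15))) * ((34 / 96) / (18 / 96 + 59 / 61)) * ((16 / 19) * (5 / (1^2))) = 1791936 / 5246185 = 0.34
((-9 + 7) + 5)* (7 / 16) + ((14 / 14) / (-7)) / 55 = 8069 / 6160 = 1.31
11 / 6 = 1.83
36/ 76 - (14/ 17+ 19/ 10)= -7267/ 3230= -2.25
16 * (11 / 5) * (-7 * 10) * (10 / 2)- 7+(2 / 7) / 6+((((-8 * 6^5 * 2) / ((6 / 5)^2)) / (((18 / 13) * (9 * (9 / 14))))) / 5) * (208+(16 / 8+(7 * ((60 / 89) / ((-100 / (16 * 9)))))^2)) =-1409526194702 / 2495115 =-564914.32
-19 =-19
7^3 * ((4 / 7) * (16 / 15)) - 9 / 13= 208.37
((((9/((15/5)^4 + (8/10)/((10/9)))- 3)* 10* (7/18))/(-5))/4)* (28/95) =32144/194085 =0.17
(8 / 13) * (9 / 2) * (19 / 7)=684 / 91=7.52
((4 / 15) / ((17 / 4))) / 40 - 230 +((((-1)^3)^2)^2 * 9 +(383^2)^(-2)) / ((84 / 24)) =-43676250543805156 / 192045139784925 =-227.43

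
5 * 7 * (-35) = -1225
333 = 333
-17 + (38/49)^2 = -39373/2401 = -16.40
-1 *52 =-52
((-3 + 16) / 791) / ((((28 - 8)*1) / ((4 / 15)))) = 13 / 59325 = 0.00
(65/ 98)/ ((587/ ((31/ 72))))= 2015/ 4141872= 0.00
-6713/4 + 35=-6573/4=-1643.25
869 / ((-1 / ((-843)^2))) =-617553981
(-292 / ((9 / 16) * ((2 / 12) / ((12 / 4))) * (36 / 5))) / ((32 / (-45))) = 1825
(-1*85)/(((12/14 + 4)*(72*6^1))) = -0.04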